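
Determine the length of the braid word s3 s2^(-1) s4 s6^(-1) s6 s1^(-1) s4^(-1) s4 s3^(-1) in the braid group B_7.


The word length counts the number of generators (including inverses).
Listing each generator: s3, s2^(-1), s4, s6^(-1), s6, s1^(-1), s4^(-1), s4, s3^(-1)
There are 9 generators in this braid word.

9


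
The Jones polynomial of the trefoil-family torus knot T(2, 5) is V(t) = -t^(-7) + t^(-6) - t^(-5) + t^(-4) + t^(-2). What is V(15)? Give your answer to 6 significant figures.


Substituting t = 15 into V(t) = -t^(-7) + t^(-6) - t^(-5) + t^(-4) + t^(-2):
  (-)t^(-7) = -5.85277e-09
  (+)t^(-6) = 8.77915e-08
  (-)t^(-5) = -1.31687e-06
  (+)t^(-4) = 1.97531e-05
  (+)t^(-2) = 0.00444444
Sum = (-5.85277e-09) + (8.77915e-08) + (-1.31687e-06) + (1.97531e-05) + (0.00444444)
= 0.004462962597
Rounded to 6 significant figures: 0.00446296

0.00446296


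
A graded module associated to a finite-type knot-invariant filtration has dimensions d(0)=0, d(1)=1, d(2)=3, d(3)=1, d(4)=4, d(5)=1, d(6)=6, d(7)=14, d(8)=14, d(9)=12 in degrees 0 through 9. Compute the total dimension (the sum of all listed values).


Total dimension = d(0) + d(1) + ... + d(9)
= 0 + 1 + 3 + 1 + 4 + 1 + 6 + 14 + 14 + 12
= 56

56


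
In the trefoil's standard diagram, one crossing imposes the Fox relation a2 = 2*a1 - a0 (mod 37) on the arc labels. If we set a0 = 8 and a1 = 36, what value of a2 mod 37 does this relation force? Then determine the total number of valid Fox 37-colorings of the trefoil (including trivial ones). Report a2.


Step 1: Apply the given crossing relation 2*a1 - a0 - a2 = 0 (mod 37).
  a2 = 2*a1 - a0 mod 37
  a2 = 2*36 - 8 mod 37
  a2 = 72 - 8 mod 37
  a2 = 64 mod 37 = 27
Step 2: The trefoil has determinant 3.
  Number of Fox p-colorings (p prime) is p^2 if p = 3, else p.
  Since 37 does not divide 3, only trivial (constant) colorings exist.
  (So the trial a0 = 8, a1 = 36 with a0 != a1 does NOT extend to a valid coloring of the whole trefoil: the other two crossing relations require 3*(a1 - a0) = 0 (mod 37), which fails.)
  Total colorings = 37
Step 3: a2 = 27, total Fox 37-colorings = 37

27


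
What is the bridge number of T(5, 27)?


The bridge number of T(p,q) is min(p,q).
min(5, 27) = 5

5


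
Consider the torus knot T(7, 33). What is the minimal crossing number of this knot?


For a torus knot T(p, q) with gcd(p,q)=1,
the crossing number is min(p*(q-1), q*(p-1)).
p*(q-1) = 7*32 = 224
q*(p-1) = 33*6 = 198
min(224, 198) = 198

198


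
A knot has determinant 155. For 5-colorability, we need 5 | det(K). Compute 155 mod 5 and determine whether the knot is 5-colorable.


Step 1: A knot is p-colorable if and only if p divides its determinant.
Step 2: Compute 155 mod 5.
155 = 31 * 5 + 0
Step 3: 155 mod 5 = 0
Step 4: The knot is 5-colorable: yes

0


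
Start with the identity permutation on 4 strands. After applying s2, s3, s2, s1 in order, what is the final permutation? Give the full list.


Starting with identity [1, 2, 3, 4].
Apply generators in sequence:
  After s2: [1, 3, 2, 4]
  After s3: [1, 3, 4, 2]
  After s2: [1, 4, 3, 2]
  After s1: [4, 1, 3, 2]
Final permutation: [4, 1, 3, 2]

[4, 1, 3, 2]


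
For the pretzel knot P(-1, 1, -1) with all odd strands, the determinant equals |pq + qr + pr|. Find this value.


Step 1: Compute pq + qr + pr.
pq = (-1)*1 = -1
qr = 1*(-1) = -1
pr = (-1)*(-1) = 1
pq + qr + pr = -1 + (-1) + 1 = -1
Step 2: Take absolute value.
det(P(-1,1,-1)) = |-1| = 1

1


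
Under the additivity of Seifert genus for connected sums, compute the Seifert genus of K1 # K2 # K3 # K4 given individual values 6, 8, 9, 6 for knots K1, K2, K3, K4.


The Seifert genus is additive under connected sum.
Seifert genus(K1 # K2 # K3 # K4) = (6) + (8) + (9) + (6)
= 29

29


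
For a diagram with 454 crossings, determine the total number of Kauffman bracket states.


Each crossing contributes 2 choices (A-smoothing or B-smoothing).
Total states = 2^454 = 46517678354918840995156723704832290198633047083988355858015372747560914439257467092876227245680868195888801382801035387746214504231337984

46517678354918840995156723704832290198633047083988355858015372747560914439257467092876227245680868195888801382801035387746214504231337984


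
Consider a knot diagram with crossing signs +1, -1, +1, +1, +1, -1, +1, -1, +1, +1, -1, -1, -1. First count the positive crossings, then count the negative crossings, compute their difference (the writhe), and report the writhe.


Step 1: Count positive crossings (+1).
Positive crossings: 7
Step 2: Count negative crossings (-1).
Negative crossings: 6
Step 3: Writhe = (positive) - (negative)
w = 7 - 6 = 1
Step 4: |w| = 1, and w is positive

1


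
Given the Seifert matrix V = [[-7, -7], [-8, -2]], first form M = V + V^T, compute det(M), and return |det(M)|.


Step 1: Form V + V^T where V = [[-7, -7], [-8, -2]]
  V^T = [[-7, -8], [-7, -2]]
  V + V^T = [[-14, -15], [-15, -4]]
Step 2: det(V + V^T) = (-14)*(-4) - (-15)*(-15)
  = 56 - 225 = -169
Step 3: Knot determinant = |det(V + V^T)| = |-169| = 169

169


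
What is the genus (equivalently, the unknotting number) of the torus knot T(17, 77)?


For a torus knot T(p,q), both the unknotting number and genus equal (p-1)(q-1)/2.
= (17-1)(77-1)/2
= 16*76/2
= 1216/2 = 608

608


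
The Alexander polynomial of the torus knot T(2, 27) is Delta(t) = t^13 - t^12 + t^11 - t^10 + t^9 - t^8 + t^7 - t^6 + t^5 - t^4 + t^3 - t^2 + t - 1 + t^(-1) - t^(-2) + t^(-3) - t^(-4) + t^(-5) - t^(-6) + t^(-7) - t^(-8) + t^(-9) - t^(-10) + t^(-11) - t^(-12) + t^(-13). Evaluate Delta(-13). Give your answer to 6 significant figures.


Substituting t = -13 into Delta(t) = t^13 - t^12 + t^11 - t^10 + t^9 - t^8 + t^7 - t^6 + t^5 - t^4 + t^3 - t^2 + t - 1 + t^(-1) - t^(-2) + t^(-3) - t^(-4) + t^(-5) - t^(-6) + t^(-7) - t^(-8) + t^(-9) - t^(-10) + t^(-11) - t^(-12) + t^(-13):
Term values: (-302875106592253) + (-23298085122481) + (-1792160394037) + (-137858491849) + (-10604499373) + (-815730721) + (-62748517) + (-4826809) + (-371293) + (-28561) + (-2197) + (-169) + (-13) + (-1) + (-0.0769231) + (-0.00591716) + (-0.000455166) + (-3.50128e-05) + (-2.69329e-06) + (-2.07176e-07) + (-1.59366e-08) + (-1.22589e-09) + (-9.42996e-11) + (-7.25382e-12) + (-5.57986e-13) + (-4.2922e-14) + (-3.30169e-15)
Sum = -3.281146988e+14
Rounded to 6 significant figures: -3.28115e+14

-3.28115e+14


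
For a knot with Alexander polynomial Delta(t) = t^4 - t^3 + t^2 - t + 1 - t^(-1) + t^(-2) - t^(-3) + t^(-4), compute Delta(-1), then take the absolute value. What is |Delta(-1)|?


Step 1: The polynomial has 9 terms with alternating signs, exponents from 4 down to -4.
Step 2: Substitute t = -1. The i-th term has coefficient (-1)^i and exponent (m-i),
  so its value is (-1)^i * (-1)^(m-i) = (-1)^m = 1 for every i.
Step 3: All 9 terms equal 1, so Delta(-1) = 9 * (1) = 9
Step 4: |Delta(-1)| = 9

9


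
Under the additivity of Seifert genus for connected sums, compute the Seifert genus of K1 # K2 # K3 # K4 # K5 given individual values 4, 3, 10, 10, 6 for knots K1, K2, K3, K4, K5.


The Seifert genus is additive under connected sum.
Seifert genus(K1 # K2 # K3 # K4 # K5) = (4) + (3) + (10) + (10) + (6)
= 33

33


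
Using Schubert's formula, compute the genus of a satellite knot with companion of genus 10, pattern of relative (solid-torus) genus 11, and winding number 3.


Schubert: g(satellite) = g_rel(pattern) + |winding| * g(companion),
where g_rel(pattern) is the genus of the pattern relative to the solid torus.
= 11 + 3 * 10
= 11 + 30 = 41

41


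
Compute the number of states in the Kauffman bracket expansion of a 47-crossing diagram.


Each crossing contributes 2 choices (A-smoothing or B-smoothing).
Total states = 2^47 = 140737488355328

140737488355328


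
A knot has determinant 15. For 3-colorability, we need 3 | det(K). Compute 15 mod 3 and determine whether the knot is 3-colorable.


Step 1: A knot is p-colorable if and only if p divides its determinant.
Step 2: Compute 15 mod 3.
15 = 5 * 3 + 0
Step 3: 15 mod 3 = 0
Step 4: The knot is 3-colorable: yes

0


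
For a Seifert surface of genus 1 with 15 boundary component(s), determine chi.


chi = 2 - 2g - b
= 2 - 2*1 - 15
= 2 - 2 - 15 = -15

-15


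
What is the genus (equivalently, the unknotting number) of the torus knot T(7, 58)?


For a torus knot T(p,q), both the unknotting number and genus equal (p-1)(q-1)/2.
= (7-1)(58-1)/2
= 6*57/2
= 342/2 = 171

171


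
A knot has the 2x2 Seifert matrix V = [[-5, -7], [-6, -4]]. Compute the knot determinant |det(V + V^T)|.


Step 1: Form V + V^T where V = [[-5, -7], [-6, -4]]
  V^T = [[-5, -6], [-7, -4]]
  V + V^T = [[-10, -13], [-13, -8]]
Step 2: det(V + V^T) = (-10)*(-8) - (-13)*(-13)
  = 80 - 169 = -89
Step 3: Knot determinant = |det(V + V^T)| = |-89| = 89

89


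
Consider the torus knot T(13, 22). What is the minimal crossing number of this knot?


For a torus knot T(p, q) with gcd(p,q)=1,
the crossing number is min(p*(q-1), q*(p-1)).
p*(q-1) = 13*21 = 273
q*(p-1) = 22*12 = 264
min(273, 264) = 264

264


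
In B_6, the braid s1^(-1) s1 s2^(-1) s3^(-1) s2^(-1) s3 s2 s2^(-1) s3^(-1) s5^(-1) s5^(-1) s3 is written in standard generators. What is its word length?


The word length counts the number of generators (including inverses).
Listing each generator: s1^(-1), s1, s2^(-1), s3^(-1), s2^(-1), s3, s2, s2^(-1), s3^(-1), s5^(-1), s5^(-1), s3
There are 12 generators in this braid word.

12


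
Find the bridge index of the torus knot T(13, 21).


The bridge number of T(p,q) is min(p,q).
min(13, 21) = 13

13


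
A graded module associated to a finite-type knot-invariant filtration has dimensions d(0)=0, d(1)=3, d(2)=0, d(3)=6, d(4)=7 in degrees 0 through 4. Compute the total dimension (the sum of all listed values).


Total dimension = d(0) + d(1) + ... + d(4)
= 0 + 3 + 0 + 6 + 7
= 16

16


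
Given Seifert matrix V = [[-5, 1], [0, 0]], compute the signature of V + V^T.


Step 1: V + V^T = [[-10, 1], [1, 0]]
Step 2: trace = -10, det = -1
Step 3: Discriminant = (-10)^2 - 4*(-1) = 104
Step 4: Eigenvalues: 0.0990195, -10.099
Step 5: Signature = (# positive eigenvalues) - (# negative eigenvalues) = 0

0


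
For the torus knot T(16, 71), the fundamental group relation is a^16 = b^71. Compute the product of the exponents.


The relation is a^16 = b^71.
Product of exponents = 16 * 71
= 1136

1136


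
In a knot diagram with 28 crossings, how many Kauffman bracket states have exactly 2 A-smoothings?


We choose which 2 of 28 crossings get A-smoothings.
C(28, 2) = 28! / (2! * 26!)
= 378

378


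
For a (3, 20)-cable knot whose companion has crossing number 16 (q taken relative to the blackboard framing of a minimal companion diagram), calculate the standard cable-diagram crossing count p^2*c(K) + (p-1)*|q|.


Step 1: Each of the c(K) crossings of the companion diagram becomes p*p = p^2 crossings among the p parallel strands, and each of the |q| twists s_1 s_2 ... s_(p-1) adds (p-1) crossings.
  Crossings = p^2 * c(K) + (p-1)*|q|
Step 2: = 3^2 * 16 + (3-1)*20
Step 3: = 9*16 + 2*20
Step 4: = 144 + 40 = 184

184


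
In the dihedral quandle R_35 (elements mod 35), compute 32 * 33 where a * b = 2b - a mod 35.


32 * 33 = 2*33 - 32 mod 35
= 66 - 32 mod 35
= 34 mod 35 = 34

34


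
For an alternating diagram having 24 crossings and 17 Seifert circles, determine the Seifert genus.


For alternating knots, g = (c - s + 1)/2.
= (24 - 17 + 1)/2
= 8/2 = 4

4


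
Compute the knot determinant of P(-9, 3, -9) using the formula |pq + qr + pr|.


Step 1: Compute pq + qr + pr.
pq = (-9)*3 = -27
qr = 3*(-9) = -27
pr = (-9)*(-9) = 81
pq + qr + pr = -27 + (-27) + 81 = 27
Step 2: Take absolute value.
det(P(-9,3,-9)) = |27| = 27

27


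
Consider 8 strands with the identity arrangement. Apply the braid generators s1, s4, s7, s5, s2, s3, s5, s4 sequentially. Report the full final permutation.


Starting with identity [1, 2, 3, 4, 5, 6, 7, 8].
Apply generators in sequence:
  After s1: [2, 1, 3, 4, 5, 6, 7, 8]
  After s4: [2, 1, 3, 5, 4, 6, 7, 8]
  After s7: [2, 1, 3, 5, 4, 6, 8, 7]
  After s5: [2, 1, 3, 5, 6, 4, 8, 7]
  After s2: [2, 3, 1, 5, 6, 4, 8, 7]
  After s3: [2, 3, 5, 1, 6, 4, 8, 7]
  After s5: [2, 3, 5, 1, 4, 6, 8, 7]
  After s4: [2, 3, 5, 4, 1, 6, 8, 7]
Final permutation: [2, 3, 5, 4, 1, 6, 8, 7]

[2, 3, 5, 4, 1, 6, 8, 7]


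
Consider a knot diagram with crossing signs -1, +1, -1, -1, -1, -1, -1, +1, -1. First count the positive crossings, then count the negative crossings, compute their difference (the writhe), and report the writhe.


Step 1: Count positive crossings (+1).
Positive crossings: 2
Step 2: Count negative crossings (-1).
Negative crossings: 7
Step 3: Writhe = (positive) - (negative)
w = 2 - 7 = -5
Step 4: |w| = 5, and w is negative

-5


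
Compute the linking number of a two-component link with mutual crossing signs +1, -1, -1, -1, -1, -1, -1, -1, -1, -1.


Step 1: Count positive crossings: 1
Step 2: Count negative crossings: 9
Step 3: Sum of signs = 1 - 9 = -8
Step 4: Linking number = sum/2 = -8/2 = -4

-4


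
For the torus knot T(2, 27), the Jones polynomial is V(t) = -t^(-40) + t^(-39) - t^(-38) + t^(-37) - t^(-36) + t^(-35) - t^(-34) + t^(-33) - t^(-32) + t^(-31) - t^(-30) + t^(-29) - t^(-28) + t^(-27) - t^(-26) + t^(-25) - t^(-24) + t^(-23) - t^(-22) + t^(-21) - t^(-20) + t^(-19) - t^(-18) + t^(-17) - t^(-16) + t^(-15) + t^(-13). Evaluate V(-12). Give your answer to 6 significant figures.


Substituting t = -12 into V(t) = -t^(-40) + t^(-39) - t^(-38) + t^(-37) - t^(-36) + t^(-35) - t^(-34) + t^(-33) - t^(-32) + t^(-31) - t^(-30) + t^(-29) - t^(-28) + t^(-27) - t^(-26) + t^(-25) - t^(-24) + t^(-23) - t^(-22) + t^(-21) - t^(-20) + t^(-19) - t^(-18) + t^(-17) - t^(-16) + t^(-15) + t^(-13):
  (-)t^(-40) = -6.80378e-44
  (+)t^(-39) = -8.16453e-43
  (-)t^(-38) = -9.79744e-42
  (+)t^(-37) = -1.17569e-40
  (-)t^(-36) = -1.41083e-39
  (+)t^(-35) = -1.693e-38
  (-)t^(-34) = -2.0316e-37
  (+)t^(-33) = -2.43792e-36
  (-)t^(-32) = -2.9255e-35
  (+)t^(-31) = -3.5106e-34
  (-)t^(-30) = -4.21272e-33
  (+)t^(-29) = -5.05526e-32
  (-)t^(-28) = -6.06632e-31
  (+)t^(-27) = -7.27958e-30
  (-)t^(-26) = -8.7355e-29
  (+)t^(-25) = -1.04826e-27
  (-)t^(-24) = -1.25791e-26
  (+)t^(-23) = -1.50949e-25
  (-)t^(-22) = -1.81139e-24
  (+)t^(-21) = -2.17367e-23
  (-)t^(-20) = -2.60841e-22
  (+)t^(-19) = -3.13009e-21
  (-)t^(-18) = -3.7561e-20
  (+)t^(-17) = -4.50732e-19
  (-)t^(-16) = -5.40879e-18
  (+)t^(-15) = -6.49055e-17
  (+)t^(-13) = -9.34639e-15
Sum = (-6.80378e-44) + (-8.16453e-43) + (-9.79744e-42) + (-1.17569e-40) + (-1.41083e-39) + (-1.693e-38) + (-2.0316e-37) + (-2.43792e-36) + (-2.9255e-35) + (-3.5106e-34) + (-4.21272e-33) + (-5.05526e-32) + (-6.06632e-31) + (-7.27958e-30) + (-8.7355e-29) + (-1.04826e-27) + (-1.25791e-26) + (-1.50949e-25) + (-1.81139e-24) + (-2.17367e-23) + (-2.60841e-22) + (-3.13009e-21) + (-3.7561e-20) + (-4.50732e-19) + (-5.40879e-18) + (-6.49055e-17) + (-9.34639e-15)
= -9.417193868e-15
Rounded to 6 significant figures: -9.41719e-15

-9.41719e-15


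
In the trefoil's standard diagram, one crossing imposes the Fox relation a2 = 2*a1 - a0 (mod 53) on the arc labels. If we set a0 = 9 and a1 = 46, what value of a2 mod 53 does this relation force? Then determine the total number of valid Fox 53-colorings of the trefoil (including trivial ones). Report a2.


Step 1: Apply the given crossing relation 2*a1 - a0 - a2 = 0 (mod 53).
  a2 = 2*a1 - a0 mod 53
  a2 = 2*46 - 9 mod 53
  a2 = 92 - 9 mod 53
  a2 = 83 mod 53 = 30
Step 2: The trefoil has determinant 3.
  Number of Fox p-colorings (p prime) is p^2 if p = 3, else p.
  Since 53 does not divide 3, only trivial (constant) colorings exist.
  (So the trial a0 = 9, a1 = 46 with a0 != a1 does NOT extend to a valid coloring of the whole trefoil: the other two crossing relations require 3*(a1 - a0) = 0 (mod 53), which fails.)
  Total colorings = 53
Step 3: a2 = 30, total Fox 53-colorings = 53

30


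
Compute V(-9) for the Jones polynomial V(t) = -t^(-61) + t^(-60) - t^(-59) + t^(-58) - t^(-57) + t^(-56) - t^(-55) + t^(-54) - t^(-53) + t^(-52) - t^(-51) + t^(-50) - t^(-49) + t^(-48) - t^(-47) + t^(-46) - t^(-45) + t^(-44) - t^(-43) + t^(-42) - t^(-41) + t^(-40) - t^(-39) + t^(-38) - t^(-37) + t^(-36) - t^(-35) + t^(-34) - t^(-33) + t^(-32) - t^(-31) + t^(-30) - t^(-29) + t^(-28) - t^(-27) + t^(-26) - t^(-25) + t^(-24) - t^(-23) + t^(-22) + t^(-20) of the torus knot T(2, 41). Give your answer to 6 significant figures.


Substituting t = -9 into V(t) = -t^(-61) + t^(-60) - t^(-59) + t^(-58) - t^(-57) + t^(-56) - t^(-55) + t^(-54) - t^(-53) + t^(-52) - t^(-51) + t^(-50) - t^(-49) + t^(-48) - t^(-47) + t^(-46) - t^(-45) + t^(-44) - t^(-43) + t^(-42) - t^(-41) + t^(-40) - t^(-39) + t^(-38) - t^(-37) + t^(-36) - t^(-35) + t^(-34) - t^(-33) + t^(-32) - t^(-31) + t^(-30) - t^(-29) + t^(-28) - t^(-27) + t^(-26) - t^(-25) + t^(-24) - t^(-23) + t^(-22) + t^(-20):
  (-)t^(-61) = 6.18311e-59
  (+)t^(-60) = 5.5648e-58
  (-)t^(-59) = 5.00832e-57
  (+)t^(-58) = 4.50749e-56
  (-)t^(-57) = 4.05674e-55
  (+)t^(-56) = 3.65106e-54
  (-)t^(-55) = 3.28596e-53
  (+)t^(-54) = 2.95736e-52
  (-)t^(-53) = 2.66163e-51
  (+)t^(-52) = 2.39546e-50
  (-)t^(-51) = 2.15592e-49
  (+)t^(-50) = 1.94033e-48
  (-)t^(-49) = 1.74629e-47
  (+)t^(-48) = 1.57166e-46
  (-)t^(-47) = 1.4145e-45
  (+)t^(-46) = 1.27305e-44
  (-)t^(-45) = 1.14574e-43
  (+)t^(-44) = 1.03117e-42
  (-)t^(-43) = 9.28052e-42
  (+)t^(-42) = 8.35246e-41
  (-)t^(-41) = 7.51722e-40
  (+)t^(-40) = 6.7655e-39
  (-)t^(-39) = 6.08895e-38
  (+)t^(-38) = 5.48005e-37
  (-)t^(-37) = 4.93205e-36
  (+)t^(-36) = 4.43884e-35
  (-)t^(-35) = 3.99496e-34
  (+)t^(-34) = 3.59546e-33
  (-)t^(-33) = 3.23592e-32
  (+)t^(-32) = 2.91232e-31
  (-)t^(-31) = 2.62109e-30
  (+)t^(-30) = 2.35898e-29
  (-)t^(-29) = 2.12308e-28
  (+)t^(-28) = 1.91078e-27
  (-)t^(-27) = 1.7197e-26
  (+)t^(-26) = 1.54773e-25
  (-)t^(-25) = 1.39296e-24
  (+)t^(-24) = 1.25366e-23
  (-)t^(-23) = 1.12829e-22
  (+)t^(-22) = 1.01546e-21
  (+)t^(-20) = 8.22526e-20
Sum = (6.18311e-59) + (5.5648e-58) + (5.00832e-57) + (4.50749e-56) + (4.05674e-55) + (3.65106e-54) + (3.28596e-53) + (2.95736e-52) + (2.66163e-51) + (2.39546e-50) + (2.15592e-49) + (1.94033e-48) + (1.74629e-47) + (1.57166e-46) + (1.4145e-45) + (1.27305e-44) + (1.14574e-43) + (1.03117e-42) + (9.28052e-42) + (8.35246e-41) + (7.51722e-40) + (6.7655e-39) + (6.08895e-38) + (5.48005e-37) + (4.93205e-36) + (4.43884e-35) + (3.99496e-34) + (3.59546e-33) + (3.23592e-32) + (2.91232e-31) + (2.62109e-30) + (2.35898e-29) + (2.12308e-28) + (1.91078e-27) + (1.7197e-26) + (1.54773e-25) + (1.39296e-24) + (1.25366e-23) + (1.12829e-22) + (1.01546e-21) + (8.22526e-20)
= 8.339503109e-20
Rounded to 6 significant figures: 8.3395e-20

8.3395e-20


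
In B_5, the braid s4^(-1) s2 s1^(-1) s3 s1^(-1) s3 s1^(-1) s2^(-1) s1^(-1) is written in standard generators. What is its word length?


The word length counts the number of generators (including inverses).
Listing each generator: s4^(-1), s2, s1^(-1), s3, s1^(-1), s3, s1^(-1), s2^(-1), s1^(-1)
There are 9 generators in this braid word.

9


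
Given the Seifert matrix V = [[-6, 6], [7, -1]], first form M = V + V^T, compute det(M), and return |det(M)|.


Step 1: Form V + V^T where V = [[-6, 6], [7, -1]]
  V^T = [[-6, 7], [6, -1]]
  V + V^T = [[-12, 13], [13, -2]]
Step 2: det(V + V^T) = (-12)*(-2) - 13*13
  = 24 - 169 = -145
Step 3: Knot determinant = |det(V + V^T)| = |-145| = 145

145


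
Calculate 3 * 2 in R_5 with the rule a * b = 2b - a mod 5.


3 * 2 = 2*2 - 3 mod 5
= 4 - 3 mod 5
= 1 mod 5 = 1

1


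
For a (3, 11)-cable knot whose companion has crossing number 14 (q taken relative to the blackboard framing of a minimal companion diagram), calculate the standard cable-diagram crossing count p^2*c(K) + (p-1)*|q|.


Step 1: Each of the c(K) crossings of the companion diagram becomes p*p = p^2 crossings among the p parallel strands, and each of the |q| twists s_1 s_2 ... s_(p-1) adds (p-1) crossings.
  Crossings = p^2 * c(K) + (p-1)*|q|
Step 2: = 3^2 * 14 + (3-1)*11
Step 3: = 9*14 + 2*11
Step 4: = 126 + 22 = 148

148


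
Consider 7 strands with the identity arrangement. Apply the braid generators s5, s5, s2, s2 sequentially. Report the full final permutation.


Starting with identity [1, 2, 3, 4, 5, 6, 7].
Apply generators in sequence:
  After s5: [1, 2, 3, 4, 6, 5, 7]
  After s5: [1, 2, 3, 4, 5, 6, 7]
  After s2: [1, 3, 2, 4, 5, 6, 7]
  After s2: [1, 2, 3, 4, 5, 6, 7]
Final permutation: [1, 2, 3, 4, 5, 6, 7]

[1, 2, 3, 4, 5, 6, 7]


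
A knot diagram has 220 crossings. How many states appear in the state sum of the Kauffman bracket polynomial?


Each crossing contributes 2 choices (A-smoothing or B-smoothing).
Total states = 2^220 = 1684996666696914987166688442938726917102321526408785780068975640576

1684996666696914987166688442938726917102321526408785780068975640576


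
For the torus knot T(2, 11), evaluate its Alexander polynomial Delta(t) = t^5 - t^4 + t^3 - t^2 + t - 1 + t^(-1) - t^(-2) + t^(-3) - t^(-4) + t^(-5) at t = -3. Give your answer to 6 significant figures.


Substituting t = -3 into Delta(t) = t^5 - t^4 + t^3 - t^2 + t - 1 + t^(-1) - t^(-2) + t^(-3) - t^(-4) + t^(-5):
Term values: (-243) + (-81) + (-27) + (-9) + (-3) + (-1) + (-0.333333) + (-0.111111) + (-0.037037) + (-0.0123457) + (-0.00411523)
Sum = -364.4979424
Rounded to 6 significant figures: -364.498

-364.498


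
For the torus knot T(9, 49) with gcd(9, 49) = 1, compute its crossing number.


For a torus knot T(p, q) with gcd(p,q)=1,
the crossing number is min(p*(q-1), q*(p-1)).
p*(q-1) = 9*48 = 432
q*(p-1) = 49*8 = 392
min(432, 392) = 392

392


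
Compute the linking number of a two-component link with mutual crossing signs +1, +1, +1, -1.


Step 1: Count positive crossings: 3
Step 2: Count negative crossings: 1
Step 3: Sum of signs = 3 - 1 = 2
Step 4: Linking number = sum/2 = 2/2 = 1

1


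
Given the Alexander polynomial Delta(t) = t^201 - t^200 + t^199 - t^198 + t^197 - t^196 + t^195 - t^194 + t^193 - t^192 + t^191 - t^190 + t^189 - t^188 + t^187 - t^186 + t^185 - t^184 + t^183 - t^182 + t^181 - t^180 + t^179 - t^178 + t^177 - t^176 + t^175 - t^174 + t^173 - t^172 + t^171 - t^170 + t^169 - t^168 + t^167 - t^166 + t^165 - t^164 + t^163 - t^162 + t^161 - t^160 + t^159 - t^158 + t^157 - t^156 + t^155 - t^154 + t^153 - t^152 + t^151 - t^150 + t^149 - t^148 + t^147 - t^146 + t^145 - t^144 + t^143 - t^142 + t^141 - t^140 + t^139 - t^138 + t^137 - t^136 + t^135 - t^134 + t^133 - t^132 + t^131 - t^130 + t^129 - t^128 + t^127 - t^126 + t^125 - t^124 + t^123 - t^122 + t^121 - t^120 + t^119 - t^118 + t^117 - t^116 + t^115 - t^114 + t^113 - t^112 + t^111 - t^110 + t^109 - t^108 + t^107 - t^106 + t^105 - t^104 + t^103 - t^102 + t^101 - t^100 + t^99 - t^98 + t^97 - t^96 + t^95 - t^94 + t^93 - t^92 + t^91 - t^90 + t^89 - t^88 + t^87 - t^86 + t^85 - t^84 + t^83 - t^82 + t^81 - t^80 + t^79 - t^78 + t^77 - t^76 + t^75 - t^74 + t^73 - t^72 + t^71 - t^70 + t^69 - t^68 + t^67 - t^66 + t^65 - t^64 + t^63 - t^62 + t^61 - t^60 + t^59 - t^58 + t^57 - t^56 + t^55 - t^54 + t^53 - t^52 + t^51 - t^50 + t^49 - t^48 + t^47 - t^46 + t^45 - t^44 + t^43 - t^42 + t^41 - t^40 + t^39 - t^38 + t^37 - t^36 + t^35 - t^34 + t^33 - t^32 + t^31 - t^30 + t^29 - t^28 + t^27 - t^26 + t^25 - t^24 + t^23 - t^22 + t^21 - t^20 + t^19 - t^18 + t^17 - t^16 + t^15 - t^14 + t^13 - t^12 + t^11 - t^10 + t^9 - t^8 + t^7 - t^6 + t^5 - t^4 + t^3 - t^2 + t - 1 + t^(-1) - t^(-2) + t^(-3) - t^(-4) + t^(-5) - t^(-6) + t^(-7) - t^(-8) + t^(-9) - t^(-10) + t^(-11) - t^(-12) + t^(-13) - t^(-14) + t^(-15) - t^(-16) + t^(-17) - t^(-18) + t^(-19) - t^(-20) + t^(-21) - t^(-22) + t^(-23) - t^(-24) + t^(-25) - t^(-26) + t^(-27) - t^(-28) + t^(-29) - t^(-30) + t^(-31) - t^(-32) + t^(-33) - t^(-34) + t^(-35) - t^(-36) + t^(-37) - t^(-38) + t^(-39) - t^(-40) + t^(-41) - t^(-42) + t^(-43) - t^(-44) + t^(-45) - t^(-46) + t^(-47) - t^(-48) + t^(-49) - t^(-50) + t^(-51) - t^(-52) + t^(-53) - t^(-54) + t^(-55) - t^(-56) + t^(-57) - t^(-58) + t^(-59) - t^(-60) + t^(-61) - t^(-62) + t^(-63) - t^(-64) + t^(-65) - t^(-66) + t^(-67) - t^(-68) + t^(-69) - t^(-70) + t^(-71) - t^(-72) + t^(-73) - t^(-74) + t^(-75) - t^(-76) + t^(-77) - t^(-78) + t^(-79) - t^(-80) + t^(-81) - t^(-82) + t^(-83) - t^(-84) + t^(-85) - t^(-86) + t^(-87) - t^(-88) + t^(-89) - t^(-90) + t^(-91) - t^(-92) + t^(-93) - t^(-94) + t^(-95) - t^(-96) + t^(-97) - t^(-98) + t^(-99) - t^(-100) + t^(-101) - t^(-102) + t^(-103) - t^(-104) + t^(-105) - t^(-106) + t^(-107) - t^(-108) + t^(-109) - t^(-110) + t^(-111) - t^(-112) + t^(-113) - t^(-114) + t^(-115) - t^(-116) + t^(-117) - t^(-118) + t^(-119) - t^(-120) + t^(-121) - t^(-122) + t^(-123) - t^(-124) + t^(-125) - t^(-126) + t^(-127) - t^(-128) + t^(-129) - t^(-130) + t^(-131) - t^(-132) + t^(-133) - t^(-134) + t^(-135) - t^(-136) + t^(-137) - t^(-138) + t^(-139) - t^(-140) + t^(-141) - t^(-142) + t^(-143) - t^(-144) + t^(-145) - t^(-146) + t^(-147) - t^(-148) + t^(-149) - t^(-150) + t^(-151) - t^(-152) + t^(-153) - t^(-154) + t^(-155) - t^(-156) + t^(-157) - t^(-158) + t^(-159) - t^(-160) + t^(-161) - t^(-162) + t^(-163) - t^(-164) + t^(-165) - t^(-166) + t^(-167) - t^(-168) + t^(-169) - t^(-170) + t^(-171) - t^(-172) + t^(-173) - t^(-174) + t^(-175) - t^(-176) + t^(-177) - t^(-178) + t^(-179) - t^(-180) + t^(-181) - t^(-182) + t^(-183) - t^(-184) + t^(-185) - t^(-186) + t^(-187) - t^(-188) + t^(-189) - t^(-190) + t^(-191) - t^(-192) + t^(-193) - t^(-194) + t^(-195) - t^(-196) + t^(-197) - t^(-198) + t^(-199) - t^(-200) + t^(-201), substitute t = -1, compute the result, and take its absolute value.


Step 1: The polynomial has 403 terms with alternating signs, exponents from 201 down to -201.
Step 2: Substitute t = -1. The i-th term has coefficient (-1)^i and exponent (m-i),
  so its value is (-1)^i * (-1)^(m-i) = (-1)^m = -1 for every i.
Step 3: All 403 terms equal -1, so Delta(-1) = 403 * (-1) = -403
Step 4: |Delta(-1)| = 403

403


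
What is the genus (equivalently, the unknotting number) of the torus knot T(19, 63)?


For a torus knot T(p,q), both the unknotting number and genus equal (p-1)(q-1)/2.
= (19-1)(63-1)/2
= 18*62/2
= 1116/2 = 558

558


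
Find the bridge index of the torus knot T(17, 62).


The bridge number of T(p,q) is min(p,q).
min(17, 62) = 17

17


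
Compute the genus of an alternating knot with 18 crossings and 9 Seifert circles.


For alternating knots, g = (c - s + 1)/2.
= (18 - 9 + 1)/2
= 10/2 = 5

5


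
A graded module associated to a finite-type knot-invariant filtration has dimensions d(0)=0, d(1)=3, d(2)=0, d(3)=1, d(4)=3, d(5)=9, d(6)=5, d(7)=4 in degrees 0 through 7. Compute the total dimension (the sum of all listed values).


Total dimension = d(0) + d(1) + ... + d(7)
= 0 + 3 + 0 + 1 + 3 + 9 + 5 + 4
= 25

25


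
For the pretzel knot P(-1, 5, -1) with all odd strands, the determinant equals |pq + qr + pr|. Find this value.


Step 1: Compute pq + qr + pr.
pq = (-1)*5 = -5
qr = 5*(-1) = -5
pr = (-1)*(-1) = 1
pq + qr + pr = -5 + (-5) + 1 = -9
Step 2: Take absolute value.
det(P(-1,5,-1)) = |-9| = 9

9


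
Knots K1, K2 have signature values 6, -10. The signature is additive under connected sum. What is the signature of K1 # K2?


The signature is additive under connected sum.
signature(K1 # K2) = (6) + (-10)
= -4

-4


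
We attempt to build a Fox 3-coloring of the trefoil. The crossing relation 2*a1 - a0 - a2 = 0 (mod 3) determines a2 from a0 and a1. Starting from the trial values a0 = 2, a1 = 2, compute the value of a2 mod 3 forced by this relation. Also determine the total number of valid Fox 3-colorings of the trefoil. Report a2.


Step 1: Apply the given crossing relation 2*a1 - a0 - a2 = 0 (mod 3).
  a2 = 2*a1 - a0 mod 3
  a2 = 2*2 - 2 mod 3
  a2 = 4 - 2 mod 3
  a2 = 2 mod 3 = 2
Step 2: The trefoil has determinant 3.
  Number of Fox p-colorings (p prime) is p^2 if p = 3, else p.
  Since p = 3 divides det = 3, the trefoil is 3-colorable.
  (Indeed for p = 3 any choice of a0, a1 extends to a valid coloring; the trial (a0, a1, a2) = (2, 2, 2) satisfies all three crossing relations.)
  Total colorings = 3^2 = 9
Step 3: a2 = 2, total Fox 3-colorings = 9

2


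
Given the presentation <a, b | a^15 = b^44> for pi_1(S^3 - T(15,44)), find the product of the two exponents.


The relation is a^15 = b^44.
Product of exponents = 15 * 44
= 660

660


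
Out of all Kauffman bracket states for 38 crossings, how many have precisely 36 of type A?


We choose which 36 of 38 crossings get A-smoothings.
C(38, 36) = 38! / (36! * 2!)
= 703

703


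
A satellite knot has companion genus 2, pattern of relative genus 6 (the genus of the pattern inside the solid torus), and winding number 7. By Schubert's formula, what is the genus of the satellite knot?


Schubert: g(satellite) = g_rel(pattern) + |winding| * g(companion),
where g_rel(pattern) is the genus of the pattern relative to the solid torus.
= 6 + 7 * 2
= 6 + 14 = 20

20


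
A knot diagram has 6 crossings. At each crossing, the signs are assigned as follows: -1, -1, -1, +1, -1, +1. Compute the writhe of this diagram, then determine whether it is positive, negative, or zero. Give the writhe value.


Step 1: Count positive crossings (+1).
Positive crossings: 2
Step 2: Count negative crossings (-1).
Negative crossings: 4
Step 3: Writhe = (positive) - (negative)
w = 2 - 4 = -2
Step 4: |w| = 2, and w is negative

-2


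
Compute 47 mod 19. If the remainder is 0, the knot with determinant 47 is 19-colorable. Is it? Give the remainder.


Step 1: A knot is p-colorable if and only if p divides its determinant.
Step 2: Compute 47 mod 19.
47 = 2 * 19 + 9
Step 3: 47 mod 19 = 9
Step 4: The knot is 19-colorable: no

9


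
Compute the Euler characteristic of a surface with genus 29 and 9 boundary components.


chi = 2 - 2g - b
= 2 - 2*29 - 9
= 2 - 58 - 9 = -65

-65


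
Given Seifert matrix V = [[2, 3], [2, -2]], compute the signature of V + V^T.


Step 1: V + V^T = [[4, 5], [5, -4]]
Step 2: trace = 0, det = -41
Step 3: Discriminant = 0^2 - 4*(-41) = 164
Step 4: Eigenvalues: 6.40312, -6.40312
Step 5: Signature = (# positive eigenvalues) - (# negative eigenvalues) = 0

0


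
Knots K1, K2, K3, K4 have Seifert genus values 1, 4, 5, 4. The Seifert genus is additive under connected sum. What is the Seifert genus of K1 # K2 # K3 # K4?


The Seifert genus is additive under connected sum.
Seifert genus(K1 # K2 # K3 # K4) = (1) + (4) + (5) + (4)
= 14

14


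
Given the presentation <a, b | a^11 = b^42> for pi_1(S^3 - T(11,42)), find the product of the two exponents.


The relation is a^11 = b^42.
Product of exponents = 11 * 42
= 462

462


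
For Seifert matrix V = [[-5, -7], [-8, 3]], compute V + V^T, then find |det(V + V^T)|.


Step 1: Form V + V^T where V = [[-5, -7], [-8, 3]]
  V^T = [[-5, -8], [-7, 3]]
  V + V^T = [[-10, -15], [-15, 6]]
Step 2: det(V + V^T) = (-10)*6 - (-15)*(-15)
  = -60 - 225 = -285
Step 3: Knot determinant = |det(V + V^T)| = |-285| = 285

285


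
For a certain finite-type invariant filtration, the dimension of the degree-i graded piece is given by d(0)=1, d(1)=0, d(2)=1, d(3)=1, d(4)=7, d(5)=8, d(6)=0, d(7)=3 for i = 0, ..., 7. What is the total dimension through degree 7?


Total dimension = d(0) + d(1) + ... + d(7)
= 1 + 0 + 1 + 1 + 7 + 8 + 0 + 3
= 21

21


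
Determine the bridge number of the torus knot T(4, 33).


The bridge number of T(p,q) is min(p,q).
min(4, 33) = 4

4


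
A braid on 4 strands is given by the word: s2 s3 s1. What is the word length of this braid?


The word length counts the number of generators (including inverses).
Listing each generator: s2, s3, s1
There are 3 generators in this braid word.

3


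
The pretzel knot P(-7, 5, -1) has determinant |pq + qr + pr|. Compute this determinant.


Step 1: Compute pq + qr + pr.
pq = (-7)*5 = -35
qr = 5*(-1) = -5
pr = (-7)*(-1) = 7
pq + qr + pr = -35 + (-5) + 7 = -33
Step 2: Take absolute value.
det(P(-7,5,-1)) = |-33| = 33

33


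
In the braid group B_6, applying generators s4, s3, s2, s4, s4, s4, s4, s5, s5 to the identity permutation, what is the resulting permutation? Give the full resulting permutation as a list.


Starting with identity [1, 2, 3, 4, 5, 6].
Apply generators in sequence:
  After s4: [1, 2, 3, 5, 4, 6]
  After s3: [1, 2, 5, 3, 4, 6]
  After s2: [1, 5, 2, 3, 4, 6]
  After s4: [1, 5, 2, 4, 3, 6]
  After s4: [1, 5, 2, 3, 4, 6]
  After s4: [1, 5, 2, 4, 3, 6]
  After s4: [1, 5, 2, 3, 4, 6]
  After s5: [1, 5, 2, 3, 6, 4]
  After s5: [1, 5, 2, 3, 4, 6]
Final permutation: [1, 5, 2, 3, 4, 6]

[1, 5, 2, 3, 4, 6]


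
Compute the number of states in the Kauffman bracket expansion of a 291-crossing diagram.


Each crossing contributes 2 choices (A-smoothing or B-smoothing).
Total states = 2^291 = 3978585891278293137243057985174566720803649206378781739523711815145275976100267004264448

3978585891278293137243057985174566720803649206378781739523711815145275976100267004264448


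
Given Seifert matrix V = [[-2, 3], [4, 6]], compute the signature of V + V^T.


Step 1: V + V^T = [[-4, 7], [7, 12]]
Step 2: trace = 8, det = -97
Step 3: Discriminant = 8^2 - 4*(-97) = 452
Step 4: Eigenvalues: 14.6301, -6.63015
Step 5: Signature = (# positive eigenvalues) - (# negative eigenvalues) = 0

0


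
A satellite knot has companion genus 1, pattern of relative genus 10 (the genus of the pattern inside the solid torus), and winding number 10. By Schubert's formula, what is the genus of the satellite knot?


Schubert: g(satellite) = g_rel(pattern) + |winding| * g(companion),
where g_rel(pattern) is the genus of the pattern relative to the solid torus.
= 10 + 10 * 1
= 10 + 10 = 20

20


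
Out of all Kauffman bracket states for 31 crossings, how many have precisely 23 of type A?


We choose which 23 of 31 crossings get A-smoothings.
C(31, 23) = 31! / (23! * 8!)
= 7888725

7888725


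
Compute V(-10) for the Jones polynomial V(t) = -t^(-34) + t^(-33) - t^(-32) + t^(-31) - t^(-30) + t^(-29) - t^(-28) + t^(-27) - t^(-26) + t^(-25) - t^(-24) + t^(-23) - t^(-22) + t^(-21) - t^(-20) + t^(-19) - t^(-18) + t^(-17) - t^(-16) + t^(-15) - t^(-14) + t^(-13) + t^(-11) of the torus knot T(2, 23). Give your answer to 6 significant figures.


Substituting t = -10 into V(t) = -t^(-34) + t^(-33) - t^(-32) + t^(-31) - t^(-30) + t^(-29) - t^(-28) + t^(-27) - t^(-26) + t^(-25) - t^(-24) + t^(-23) - t^(-22) + t^(-21) - t^(-20) + t^(-19) - t^(-18) + t^(-17) - t^(-16) + t^(-15) - t^(-14) + t^(-13) + t^(-11):
  (-)t^(-34) = -1e-34
  (+)t^(-33) = -1e-33
  (-)t^(-32) = -1e-32
  (+)t^(-31) = -1e-31
  (-)t^(-30) = -1e-30
  (+)t^(-29) = -1e-29
  (-)t^(-28) = -1e-28
  (+)t^(-27) = -1e-27
  (-)t^(-26) = -1e-26
  (+)t^(-25) = -1e-25
  (-)t^(-24) = -1e-24
  (+)t^(-23) = -1e-23
  (-)t^(-22) = -1e-22
  (+)t^(-21) = -1e-21
  (-)t^(-20) = -1e-20
  (+)t^(-19) = -1e-19
  (-)t^(-18) = -1e-18
  (+)t^(-17) = -1e-17
  (-)t^(-16) = -1e-16
  (+)t^(-15) = -1e-15
  (-)t^(-14) = -1e-14
  (+)t^(-13) = -1e-13
  (+)t^(-11) = -1e-11
Sum = (-1e-34) + (-1e-33) + (-1e-32) + (-1e-31) + (-1e-30) + (-1e-29) + (-1e-28) + (-1e-27) + (-1e-26) + (-1e-25) + (-1e-24) + (-1e-23) + (-1e-22) + (-1e-21) + (-1e-20) + (-1e-19) + (-1e-18) + (-1e-17) + (-1e-16) + (-1e-15) + (-1e-14) + (-1e-13) + (-1e-11)
= -1.011111111e-11
Rounded to 6 significant figures: -1.01111e-11

-1.01111e-11


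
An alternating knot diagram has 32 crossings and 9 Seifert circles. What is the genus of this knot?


For alternating knots, g = (c - s + 1)/2.
= (32 - 9 + 1)/2
= 24/2 = 12

12


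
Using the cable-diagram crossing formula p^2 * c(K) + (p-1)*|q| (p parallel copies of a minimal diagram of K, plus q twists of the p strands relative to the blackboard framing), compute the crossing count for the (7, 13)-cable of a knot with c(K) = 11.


Step 1: Each of the c(K) crossings of the companion diagram becomes p*p = p^2 crossings among the p parallel strands, and each of the |q| twists s_1 s_2 ... s_(p-1) adds (p-1) crossings.
  Crossings = p^2 * c(K) + (p-1)*|q|
Step 2: = 7^2 * 11 + (7-1)*13
Step 3: = 49*11 + 6*13
Step 4: = 539 + 78 = 617

617


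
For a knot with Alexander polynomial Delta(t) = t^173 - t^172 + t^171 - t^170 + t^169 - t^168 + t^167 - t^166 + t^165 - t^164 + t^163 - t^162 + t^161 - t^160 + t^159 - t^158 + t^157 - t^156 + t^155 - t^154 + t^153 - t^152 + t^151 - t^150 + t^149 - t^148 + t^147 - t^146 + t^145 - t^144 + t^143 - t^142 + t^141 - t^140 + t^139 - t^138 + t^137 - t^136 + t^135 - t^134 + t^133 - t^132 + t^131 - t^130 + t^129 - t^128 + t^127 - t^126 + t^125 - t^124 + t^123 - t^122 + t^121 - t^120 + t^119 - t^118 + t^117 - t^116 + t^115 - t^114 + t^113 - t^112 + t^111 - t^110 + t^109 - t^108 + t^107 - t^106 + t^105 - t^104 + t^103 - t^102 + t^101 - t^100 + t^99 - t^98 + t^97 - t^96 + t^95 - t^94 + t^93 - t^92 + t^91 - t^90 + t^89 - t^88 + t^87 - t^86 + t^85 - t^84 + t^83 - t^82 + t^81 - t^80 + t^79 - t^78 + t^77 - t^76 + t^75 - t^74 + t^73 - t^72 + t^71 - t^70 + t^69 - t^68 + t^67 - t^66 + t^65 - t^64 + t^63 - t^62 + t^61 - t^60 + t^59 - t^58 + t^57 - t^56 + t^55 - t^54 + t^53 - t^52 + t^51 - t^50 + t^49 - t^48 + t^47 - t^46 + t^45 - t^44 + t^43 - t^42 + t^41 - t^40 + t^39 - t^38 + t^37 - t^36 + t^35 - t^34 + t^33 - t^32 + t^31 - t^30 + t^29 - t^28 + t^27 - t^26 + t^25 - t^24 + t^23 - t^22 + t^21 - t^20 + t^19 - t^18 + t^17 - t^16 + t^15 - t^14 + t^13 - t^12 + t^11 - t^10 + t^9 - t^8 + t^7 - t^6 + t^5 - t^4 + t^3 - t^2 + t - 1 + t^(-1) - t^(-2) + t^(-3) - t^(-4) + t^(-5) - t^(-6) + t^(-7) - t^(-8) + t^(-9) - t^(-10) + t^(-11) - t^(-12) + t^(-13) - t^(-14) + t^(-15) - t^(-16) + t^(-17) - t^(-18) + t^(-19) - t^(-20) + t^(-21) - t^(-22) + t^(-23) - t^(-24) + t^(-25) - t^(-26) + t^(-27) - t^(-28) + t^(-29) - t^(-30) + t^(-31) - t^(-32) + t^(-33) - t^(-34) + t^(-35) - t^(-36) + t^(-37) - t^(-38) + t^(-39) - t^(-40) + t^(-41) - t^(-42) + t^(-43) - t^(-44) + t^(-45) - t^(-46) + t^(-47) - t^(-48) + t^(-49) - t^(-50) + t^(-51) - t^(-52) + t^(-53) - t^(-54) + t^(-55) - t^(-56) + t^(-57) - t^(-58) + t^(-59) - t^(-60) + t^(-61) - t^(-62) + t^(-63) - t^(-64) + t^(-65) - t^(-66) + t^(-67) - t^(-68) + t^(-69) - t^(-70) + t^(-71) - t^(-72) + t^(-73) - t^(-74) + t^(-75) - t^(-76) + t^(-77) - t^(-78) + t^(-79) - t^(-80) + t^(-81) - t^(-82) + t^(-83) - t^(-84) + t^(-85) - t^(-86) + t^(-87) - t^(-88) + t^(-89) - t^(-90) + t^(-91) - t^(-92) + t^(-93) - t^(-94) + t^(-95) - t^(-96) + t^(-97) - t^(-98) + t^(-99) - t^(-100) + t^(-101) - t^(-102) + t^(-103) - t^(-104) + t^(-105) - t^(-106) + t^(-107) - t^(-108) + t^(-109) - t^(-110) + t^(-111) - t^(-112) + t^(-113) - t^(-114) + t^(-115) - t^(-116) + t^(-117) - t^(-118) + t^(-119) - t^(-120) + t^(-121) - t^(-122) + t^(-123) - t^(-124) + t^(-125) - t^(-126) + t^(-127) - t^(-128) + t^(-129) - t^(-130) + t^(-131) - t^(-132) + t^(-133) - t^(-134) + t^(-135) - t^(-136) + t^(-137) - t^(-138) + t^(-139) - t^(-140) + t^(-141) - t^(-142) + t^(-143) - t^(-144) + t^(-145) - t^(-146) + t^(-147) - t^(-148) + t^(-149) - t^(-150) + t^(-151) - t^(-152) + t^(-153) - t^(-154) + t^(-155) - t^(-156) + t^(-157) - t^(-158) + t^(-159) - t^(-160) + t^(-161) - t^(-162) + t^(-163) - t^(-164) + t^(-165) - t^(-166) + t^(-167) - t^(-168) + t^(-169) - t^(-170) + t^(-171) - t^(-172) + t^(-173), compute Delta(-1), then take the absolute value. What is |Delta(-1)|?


Step 1: The polynomial has 347 terms with alternating signs, exponents from 173 down to -173.
Step 2: Substitute t = -1. The i-th term has coefficient (-1)^i and exponent (m-i),
  so its value is (-1)^i * (-1)^(m-i) = (-1)^m = -1 for every i.
Step 3: All 347 terms equal -1, so Delta(-1) = 347 * (-1) = -347
Step 4: |Delta(-1)| = 347

347


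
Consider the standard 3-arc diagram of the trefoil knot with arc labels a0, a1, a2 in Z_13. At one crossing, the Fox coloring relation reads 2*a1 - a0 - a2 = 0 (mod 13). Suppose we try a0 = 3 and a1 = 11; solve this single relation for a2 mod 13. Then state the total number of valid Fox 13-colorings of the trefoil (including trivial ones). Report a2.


Step 1: Apply the given crossing relation 2*a1 - a0 - a2 = 0 (mod 13).
  a2 = 2*a1 - a0 mod 13
  a2 = 2*11 - 3 mod 13
  a2 = 22 - 3 mod 13
  a2 = 19 mod 13 = 6
Step 2: The trefoil has determinant 3.
  Number of Fox p-colorings (p prime) is p^2 if p = 3, else p.
  Since 13 does not divide 3, only trivial (constant) colorings exist.
  (So the trial a0 = 3, a1 = 11 with a0 != a1 does NOT extend to a valid coloring of the whole trefoil: the other two crossing relations require 3*(a1 - a0) = 0 (mod 13), which fails.)
  Total colorings = 13
Step 3: a2 = 6, total Fox 13-colorings = 13

6
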